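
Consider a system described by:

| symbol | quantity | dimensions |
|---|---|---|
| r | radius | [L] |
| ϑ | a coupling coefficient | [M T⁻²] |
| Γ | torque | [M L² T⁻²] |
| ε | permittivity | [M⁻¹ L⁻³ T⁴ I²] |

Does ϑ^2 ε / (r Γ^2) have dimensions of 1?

no

Sum the exponent of each base dimension across the product:
  M: −[r]_M + 2·[ϑ]_M − 2·[Γ]_M + [ε]_M = −(0) + 2·(1) − 2·(1) + (-1) = -1
  L: −[r]_L + 2·[ϑ]_L − 2·[Γ]_L + [ε]_L = −(1) + 2·(0) − 2·(2) + (-3) = -8
  T: −[r]_T + 2·[ϑ]_T − 2·[Γ]_T + [ε]_T = −(0) + 2·(-2) − 2·(-2) + (4) = 4
  I: −[r]_I + 2·[ϑ]_I − 2·[Γ]_I + [ε]_I = −(0) + 2·(0) − 2·(0) + (2) = 2
Net dimensions [M⁻¹ L⁻⁸ T⁴ I²] ≠ [1] — not dimensionless.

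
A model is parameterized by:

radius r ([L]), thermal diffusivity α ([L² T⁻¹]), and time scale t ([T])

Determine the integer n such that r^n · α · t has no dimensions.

-2

Balance the L exponent: (1)·n from r, plus (2) + (0) = 2 from the rest, must sum to zero.
n + 2 = 0, so n = -2.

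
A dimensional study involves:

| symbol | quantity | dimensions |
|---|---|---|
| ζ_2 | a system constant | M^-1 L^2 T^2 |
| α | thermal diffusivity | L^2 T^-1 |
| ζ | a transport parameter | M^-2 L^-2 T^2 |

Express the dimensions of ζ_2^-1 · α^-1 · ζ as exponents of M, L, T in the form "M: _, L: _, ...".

M: -1, L: -6, T: 1

Collect each base-dimension exponent across the product:
  M: −(-1) − (0) + (-2) = -1
  L: −(2) − (2) + (-2) = -6
  T: −(2) − (-1) + (2) = 1
So the dimensions are [M⁻¹ L⁻⁶ T].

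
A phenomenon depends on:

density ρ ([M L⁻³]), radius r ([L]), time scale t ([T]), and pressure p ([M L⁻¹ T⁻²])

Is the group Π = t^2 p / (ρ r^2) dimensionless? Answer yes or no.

Sum the exponent of each base dimension across the product:
  M: −[ρ]_M − 2·[r]_M + 2·[t]_M + [p]_M = −(1) − 2·(0) + 2·(0) + (1) = 0
  L: −[ρ]_L − 2·[r]_L + 2·[t]_L + [p]_L = −(-3) − 2·(1) + 2·(0) + (-1) = 0
  T: −[ρ]_T − 2·[r]_T + 2·[t]_T + [p]_T = −(0) − 2·(0) + 2·(1) + (-2) = 0
All base exponents vanish — dimensionless.

yes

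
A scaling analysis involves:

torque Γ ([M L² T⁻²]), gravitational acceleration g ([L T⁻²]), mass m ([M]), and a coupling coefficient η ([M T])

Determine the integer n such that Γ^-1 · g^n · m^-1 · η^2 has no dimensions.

Balance the L exponent: (1)·n from g, plus −(2) − (0) + 2·(0) = -2 from the rest, must sum to zero.
n − 2 = 0, so n = 2.

2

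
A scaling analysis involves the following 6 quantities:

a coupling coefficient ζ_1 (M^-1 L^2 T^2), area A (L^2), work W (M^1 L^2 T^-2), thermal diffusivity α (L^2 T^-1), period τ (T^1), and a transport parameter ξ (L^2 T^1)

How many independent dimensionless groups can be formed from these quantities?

There are 6 variables and 3 base dimensions (M, L, T).
The dimension matrix has rank 3.
Independent dimensionless groups: 6 − 3 = 3.

3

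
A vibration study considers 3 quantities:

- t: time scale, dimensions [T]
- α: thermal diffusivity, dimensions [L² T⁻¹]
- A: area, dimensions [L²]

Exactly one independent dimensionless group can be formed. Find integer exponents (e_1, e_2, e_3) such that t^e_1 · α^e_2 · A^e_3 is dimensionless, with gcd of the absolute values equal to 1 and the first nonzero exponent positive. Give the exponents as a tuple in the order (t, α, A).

(1, 1, -1)

L: e_1·(0) + e_2·(2) + e_3·(2) = 0
T: e_1·(1) + e_2·(-1) + e_3·(0) = 0
Solving this homogeneous linear system for the smallest-integer solution (first nonzero entry positive) gives (1, 1, -1).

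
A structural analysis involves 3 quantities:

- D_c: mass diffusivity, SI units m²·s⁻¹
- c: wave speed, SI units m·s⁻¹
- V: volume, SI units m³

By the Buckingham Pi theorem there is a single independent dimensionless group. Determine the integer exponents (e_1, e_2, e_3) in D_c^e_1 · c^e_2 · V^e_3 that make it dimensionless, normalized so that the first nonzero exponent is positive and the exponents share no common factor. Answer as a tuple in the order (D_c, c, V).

(3, -3, -1)

L: e_1·(2) + e_2·(1) + e_3·(3) = 0
T: e_1·(-1) + e_2·(-1) + e_3·(0) = 0
Solving this homogeneous linear system for the smallest-integer solution (first nonzero entry positive) gives (3, -3, -1).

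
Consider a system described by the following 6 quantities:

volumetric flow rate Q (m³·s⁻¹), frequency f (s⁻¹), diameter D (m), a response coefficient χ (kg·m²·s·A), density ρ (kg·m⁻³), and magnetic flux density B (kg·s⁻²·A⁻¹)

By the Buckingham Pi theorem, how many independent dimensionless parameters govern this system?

There are 6 variables and 4 base dimensions (M, L, T, I).
The dimension matrix has rank 4.
Independent dimensionless groups: 6 − 4 = 2.

2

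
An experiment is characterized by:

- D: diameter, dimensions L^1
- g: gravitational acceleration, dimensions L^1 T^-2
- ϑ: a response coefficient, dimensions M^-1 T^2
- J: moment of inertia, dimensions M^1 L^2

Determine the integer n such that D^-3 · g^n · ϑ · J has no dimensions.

1

Balance the L exponent: (1)·n from g, plus −3·(1) + (0) + (2) = -1 from the rest, must sum to zero.
n − 1 = 0, so n = 1.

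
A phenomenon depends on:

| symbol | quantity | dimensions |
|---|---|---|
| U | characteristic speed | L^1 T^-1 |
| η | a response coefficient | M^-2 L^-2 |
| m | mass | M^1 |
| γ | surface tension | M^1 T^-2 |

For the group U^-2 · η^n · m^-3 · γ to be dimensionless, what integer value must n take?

Balance the M exponent: (-2)·n from η, plus −2·(0) − 3·(1) + (1) = -2 from the rest, must sum to zero.
-2n − 2 = 0, so n = -1.

-1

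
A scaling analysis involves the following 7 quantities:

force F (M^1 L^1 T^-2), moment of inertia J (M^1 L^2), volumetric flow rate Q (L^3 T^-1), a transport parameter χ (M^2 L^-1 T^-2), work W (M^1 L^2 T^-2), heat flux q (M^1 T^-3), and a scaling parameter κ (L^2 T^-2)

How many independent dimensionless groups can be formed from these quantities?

There are 7 variables and 3 base dimensions (M, L, T).
The dimension matrix has rank 3.
Independent dimensionless groups: 7 − 3 = 4.

4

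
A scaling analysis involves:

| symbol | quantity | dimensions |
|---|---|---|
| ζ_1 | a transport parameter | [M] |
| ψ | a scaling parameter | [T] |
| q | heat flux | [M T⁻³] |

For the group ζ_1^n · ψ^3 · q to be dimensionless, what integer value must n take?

-1

Balance the M exponent: (1)·n from ζ_1, plus 3·(0) + (1) = 1 from the rest, must sum to zero.
n + 1 = 0, so n = -1.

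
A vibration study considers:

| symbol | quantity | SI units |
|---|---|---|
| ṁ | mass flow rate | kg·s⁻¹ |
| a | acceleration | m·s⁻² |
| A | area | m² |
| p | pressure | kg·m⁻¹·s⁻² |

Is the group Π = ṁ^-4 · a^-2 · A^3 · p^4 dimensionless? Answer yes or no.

Sum the exponent of each base dimension across the product:
  M: −4·[ṁ]_M − 2·[a]_M + 3·[A]_M + 4·[p]_M = −4·(1) − 2·(0) + 3·(0) + 4·(1) = 0
  L: −4·[ṁ]_L − 2·[a]_L + 3·[A]_L + 4·[p]_L = −4·(0) − 2·(1) + 3·(2) + 4·(-1) = 0
  T: −4·[ṁ]_T − 2·[a]_T + 3·[A]_T + 4·[p]_T = −4·(-1) − 2·(-2) + 3·(0) + 4·(-2) = 0
All base exponents vanish — dimensionless.

yes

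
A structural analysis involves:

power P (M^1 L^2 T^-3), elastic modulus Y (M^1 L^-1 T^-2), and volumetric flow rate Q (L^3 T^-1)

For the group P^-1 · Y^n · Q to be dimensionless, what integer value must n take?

1

Balance the M exponent: (1)·n from Y, plus −(1) + (0) = -1 from the rest, must sum to zero.
n − 1 = 0, so n = 1.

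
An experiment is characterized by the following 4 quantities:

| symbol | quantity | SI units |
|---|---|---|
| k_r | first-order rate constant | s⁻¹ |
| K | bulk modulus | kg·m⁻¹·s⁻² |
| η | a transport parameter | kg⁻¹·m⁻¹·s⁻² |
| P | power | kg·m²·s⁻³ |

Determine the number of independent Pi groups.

1

There are 4 variables and 3 base dimensions (M, L, T).
The dimension matrix has rank 3.
Independent dimensionless groups: 4 − 3 = 1.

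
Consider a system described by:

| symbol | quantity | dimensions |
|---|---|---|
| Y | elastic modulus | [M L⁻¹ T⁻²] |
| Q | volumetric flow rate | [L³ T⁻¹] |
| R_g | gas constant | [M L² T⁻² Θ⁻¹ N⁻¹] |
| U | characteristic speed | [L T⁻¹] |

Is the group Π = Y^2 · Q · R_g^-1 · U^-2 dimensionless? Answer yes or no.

Sum the exponent of each base dimension across the product:
  M: 2·[Y]_M + [Q]_M − [R_g]_M − 2·[U]_M = 2·(1) + (0) − (1) − 2·(0) = 1
  L: 2·[Y]_L + [Q]_L − [R_g]_L − 2·[U]_L = 2·(-1) + (3) − (2) − 2·(1) = -3
  T: 2·[Y]_T + [Q]_T − [R_g]_T − 2·[U]_T = 2·(-2) + (-1) − (-2) − 2·(-1) = -1
  Θ: 2·[Y]_Θ + [Q]_Θ − [R_g]_Θ − 2·[U]_Θ = 2·(0) + (0) − (-1) − 2·(0) = 1
  N: 2·[Y]_N + [Q]_N − [R_g]_N − 2·[U]_N = 2·(0) + (0) − (-1) − 2·(0) = 1
Net dimensions [M L⁻³ T⁻¹ Θ N] ≠ [1] — not dimensionless.

no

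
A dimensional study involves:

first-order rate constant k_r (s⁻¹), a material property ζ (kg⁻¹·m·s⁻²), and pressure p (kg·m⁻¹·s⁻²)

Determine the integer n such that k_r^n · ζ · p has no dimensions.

Balance the T exponent: (-1)·n from k_r, plus (-2) + (-2) = -4 from the rest, must sum to zero.
−n − 4 = 0, so n = -4.

-4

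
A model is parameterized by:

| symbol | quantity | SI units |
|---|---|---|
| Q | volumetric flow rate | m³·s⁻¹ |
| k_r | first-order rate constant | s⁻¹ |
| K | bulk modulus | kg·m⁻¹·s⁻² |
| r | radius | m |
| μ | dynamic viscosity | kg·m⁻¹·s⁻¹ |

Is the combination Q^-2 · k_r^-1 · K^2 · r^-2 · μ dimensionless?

no

Sum the exponent of each base dimension across the product:
  M: −2·[Q]_M − [k_r]_M + 2·[K]_M − 2·[r]_M + [μ]_M = −2·(0) − (0) + 2·(1) − 2·(0) + (1) = 3
  L: −2·[Q]_L − [k_r]_L + 2·[K]_L − 2·[r]_L + [μ]_L = −2·(3) − (0) + 2·(-1) − 2·(1) + (-1) = -11
  T: −2·[Q]_T − [k_r]_T + 2·[K]_T − 2·[r]_T + [μ]_T = −2·(-1) − (-1) + 2·(-2) − 2·(0) + (-1) = -2
Net dimensions [M³ L⁻¹¹ T⁻²] ≠ [1] — not dimensionless.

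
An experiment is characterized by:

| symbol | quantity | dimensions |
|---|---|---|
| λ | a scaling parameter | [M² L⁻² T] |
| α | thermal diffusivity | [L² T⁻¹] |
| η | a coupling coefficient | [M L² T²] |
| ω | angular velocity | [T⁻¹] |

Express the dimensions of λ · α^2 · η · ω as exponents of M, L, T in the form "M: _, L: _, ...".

M: 3, L: 4, T: 0

Collect each base-dimension exponent across the product:
  M: (2) + 2·(0) + (1) + (0) = 3
  L: (-2) + 2·(2) + (2) + (0) = 4
  T: (1) + 2·(-1) + (2) + (-1) = 0
So the dimensions are [M³ L⁴].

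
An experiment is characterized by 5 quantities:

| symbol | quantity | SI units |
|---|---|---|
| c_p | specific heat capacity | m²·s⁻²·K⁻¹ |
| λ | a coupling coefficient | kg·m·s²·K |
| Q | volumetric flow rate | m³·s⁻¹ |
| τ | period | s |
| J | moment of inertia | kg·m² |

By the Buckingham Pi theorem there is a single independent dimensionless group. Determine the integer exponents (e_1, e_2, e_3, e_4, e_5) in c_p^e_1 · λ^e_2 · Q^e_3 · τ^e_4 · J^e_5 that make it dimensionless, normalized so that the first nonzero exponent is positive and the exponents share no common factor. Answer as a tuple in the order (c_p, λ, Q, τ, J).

M: e_1·(0) + e_2·(1) + e_3·(0) + e_4·(0) + e_5·(1) = 0
L: e_1·(2) + e_2·(1) + e_3·(3) + e_4·(0) + e_5·(2) = 0
T: e_1·(-2) + e_2·(2) + e_3·(-1) + e_4·(1) + e_5·(0) = 0
Θ: e_1·(-1) + e_2·(1) + e_3·(0) + e_4·(0) + e_5·(0) = 0
Solving this homogeneous linear system for the smallest-integer solution (first nonzero entry positive) gives (3, 3, -1, -1, -3).

(3, 3, -1, -1, -3)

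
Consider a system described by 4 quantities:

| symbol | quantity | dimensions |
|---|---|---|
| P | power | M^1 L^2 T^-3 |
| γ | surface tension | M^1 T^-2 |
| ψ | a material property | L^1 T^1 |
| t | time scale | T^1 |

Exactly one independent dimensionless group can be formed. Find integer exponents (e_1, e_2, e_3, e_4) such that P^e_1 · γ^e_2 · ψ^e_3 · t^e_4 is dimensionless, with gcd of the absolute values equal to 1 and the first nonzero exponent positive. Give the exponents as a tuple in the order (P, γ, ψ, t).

(1, -1, -2, 3)

M: e_1·(1) + e_2·(1) + e_3·(0) + e_4·(0) = 0
L: e_1·(2) + e_2·(0) + e_3·(1) + e_4·(0) = 0
T: e_1·(-3) + e_2·(-2) + e_3·(1) + e_4·(1) = 0
Solving this homogeneous linear system for the smallest-integer solution (first nonzero entry positive) gives (1, -1, -2, 3).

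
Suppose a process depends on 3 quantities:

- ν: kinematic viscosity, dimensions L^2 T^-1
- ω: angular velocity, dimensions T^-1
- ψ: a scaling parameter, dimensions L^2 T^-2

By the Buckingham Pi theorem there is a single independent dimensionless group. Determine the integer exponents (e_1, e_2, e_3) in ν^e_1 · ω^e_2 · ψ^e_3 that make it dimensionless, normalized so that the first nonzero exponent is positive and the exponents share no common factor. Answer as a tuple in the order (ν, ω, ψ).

(1, 1, -1)

L: e_1·(2) + e_2·(0) + e_3·(2) = 0
T: e_1·(-1) + e_2·(-1) + e_3·(-2) = 0
Solving this homogeneous linear system for the smallest-integer solution (first nonzero entry positive) gives (1, 1, -1).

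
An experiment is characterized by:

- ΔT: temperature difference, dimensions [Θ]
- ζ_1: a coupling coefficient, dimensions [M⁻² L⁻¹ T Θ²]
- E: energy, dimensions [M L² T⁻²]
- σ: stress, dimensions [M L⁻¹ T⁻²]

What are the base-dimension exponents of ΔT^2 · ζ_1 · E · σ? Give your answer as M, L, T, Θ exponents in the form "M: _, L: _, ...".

Collect each base-dimension exponent across the product:
  M: 2·(0) + (-2) + (1) + (1) = 0
  L: 2·(0) + (-1) + (2) + (-1) = 0
  T: 2·(0) + (1) + (-2) + (-2) = -3
  Θ: 2·(1) + (2) + (0) + (0) = 4
So the dimensions are [T⁻³ Θ⁴].

M: 0, L: 0, T: -3, Θ: 4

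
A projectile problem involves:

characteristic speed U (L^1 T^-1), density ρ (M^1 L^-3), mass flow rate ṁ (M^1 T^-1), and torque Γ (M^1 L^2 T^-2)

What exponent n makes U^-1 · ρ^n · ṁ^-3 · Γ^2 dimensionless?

Balance the M exponent: (1)·n from ρ, plus −(0) − 3·(1) + 2·(1) = -1 from the rest, must sum to zero.
n − 1 = 0, so n = 1.

1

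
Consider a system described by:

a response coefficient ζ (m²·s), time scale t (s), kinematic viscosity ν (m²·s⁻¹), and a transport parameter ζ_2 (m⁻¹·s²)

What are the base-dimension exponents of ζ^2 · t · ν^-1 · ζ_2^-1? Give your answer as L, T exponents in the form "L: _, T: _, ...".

L: 3, T: 2

Collect each base-dimension exponent across the product:
  L: 2·(2) + (0) − (2) − (-1) = 3
  T: 2·(1) + (1) − (-1) − (2) = 2
So the dimensions are [L³ T²].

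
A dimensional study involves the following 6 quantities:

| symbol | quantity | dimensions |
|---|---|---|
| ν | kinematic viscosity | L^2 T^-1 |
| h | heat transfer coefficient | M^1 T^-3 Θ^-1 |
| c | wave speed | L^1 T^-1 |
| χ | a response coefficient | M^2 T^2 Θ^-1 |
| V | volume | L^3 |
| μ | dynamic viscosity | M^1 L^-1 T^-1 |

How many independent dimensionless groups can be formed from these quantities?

2

There are 6 variables and 4 base dimensions (M, L, T, Θ).
The dimension matrix has rank 4.
Independent dimensionless groups: 6 − 4 = 2.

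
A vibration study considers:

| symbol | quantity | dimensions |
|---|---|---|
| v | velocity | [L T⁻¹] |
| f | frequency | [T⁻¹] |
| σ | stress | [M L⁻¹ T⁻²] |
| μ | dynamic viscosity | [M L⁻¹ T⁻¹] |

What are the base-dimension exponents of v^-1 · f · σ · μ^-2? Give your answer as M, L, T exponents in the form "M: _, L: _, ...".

Collect each base-dimension exponent across the product:
  M: −(0) + (0) + (1) − 2·(1) = -1
  L: −(1) + (0) + (-1) − 2·(-1) = 0
  T: −(-1) + (-1) + (-2) − 2·(-1) = 0
So the dimensions are [M⁻¹].

M: -1, L: 0, T: 0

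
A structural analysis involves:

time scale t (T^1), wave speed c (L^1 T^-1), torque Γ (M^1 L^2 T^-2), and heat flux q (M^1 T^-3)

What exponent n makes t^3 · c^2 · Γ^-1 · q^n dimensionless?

1

Balance the M exponent: (1)·n from q, plus 3·(0) + 2·(0) − (1) = -1 from the rest, must sum to zero.
n − 1 = 0, so n = 1.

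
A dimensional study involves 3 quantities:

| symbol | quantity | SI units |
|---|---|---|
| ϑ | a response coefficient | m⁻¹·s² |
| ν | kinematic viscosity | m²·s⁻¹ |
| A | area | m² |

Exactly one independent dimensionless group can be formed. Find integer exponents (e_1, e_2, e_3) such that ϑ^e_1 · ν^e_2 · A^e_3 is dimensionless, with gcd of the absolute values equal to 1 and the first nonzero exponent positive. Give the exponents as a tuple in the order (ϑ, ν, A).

L: e_1·(-1) + e_2·(2) + e_3·(2) = 0
T: e_1·(2) + e_2·(-1) + e_3·(0) = 0
Solving this homogeneous linear system for the smallest-integer solution (first nonzero entry positive) gives (2, 4, -3).

(2, 4, -3)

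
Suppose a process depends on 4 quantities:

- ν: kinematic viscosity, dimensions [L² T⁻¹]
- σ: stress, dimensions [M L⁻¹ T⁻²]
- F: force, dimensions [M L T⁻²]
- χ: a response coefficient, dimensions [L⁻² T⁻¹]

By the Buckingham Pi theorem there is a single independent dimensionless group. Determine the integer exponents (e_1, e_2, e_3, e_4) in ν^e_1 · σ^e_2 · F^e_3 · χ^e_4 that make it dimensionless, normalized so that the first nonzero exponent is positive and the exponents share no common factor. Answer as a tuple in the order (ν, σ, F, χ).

(1, 2, -2, -1)

M: e_1·(0) + e_2·(1) + e_3·(1) + e_4·(0) = 0
L: e_1·(2) + e_2·(-1) + e_3·(1) + e_4·(-2) = 0
T: e_1·(-1) + e_2·(-2) + e_3·(-2) + e_4·(-1) = 0
Solving this homogeneous linear system for the smallest-integer solution (first nonzero entry positive) gives (1, 2, -2, -1).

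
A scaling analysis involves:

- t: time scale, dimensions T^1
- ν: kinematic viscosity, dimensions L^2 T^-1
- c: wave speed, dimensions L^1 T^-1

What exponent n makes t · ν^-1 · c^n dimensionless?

Balance the L exponent: (1)·n from c, plus (0) − (2) = -2 from the rest, must sum to zero.
n − 2 = 0, so n = 2.

2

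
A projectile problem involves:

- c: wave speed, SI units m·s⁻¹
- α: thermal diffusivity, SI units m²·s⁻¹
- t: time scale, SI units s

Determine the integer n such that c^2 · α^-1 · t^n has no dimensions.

Balance the T exponent: (1)·n from t, plus 2·(-1) − (-1) = -1 from the rest, must sum to zero.
n − 1 = 0, so n = 1.

1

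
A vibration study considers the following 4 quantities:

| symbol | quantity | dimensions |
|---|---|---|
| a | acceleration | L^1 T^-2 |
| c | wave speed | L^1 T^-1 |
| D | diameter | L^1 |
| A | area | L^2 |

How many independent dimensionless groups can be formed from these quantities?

2

There are 4 variables and 2 base dimensions (L, T).
The dimension matrix has rank 2.
Independent dimensionless groups: 4 − 2 = 2.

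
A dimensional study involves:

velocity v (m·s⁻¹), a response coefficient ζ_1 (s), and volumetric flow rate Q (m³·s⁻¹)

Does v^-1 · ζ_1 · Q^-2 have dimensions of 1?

no

Sum the exponent of each base dimension across the product:
  L: −[v]_L + [ζ_1]_L − 2·[Q]_L = −(1) + (0) − 2·(3) = -7
  T: −[v]_T + [ζ_1]_T − 2·[Q]_T = −(-1) + (1) − 2·(-1) = 4
Net dimensions [L⁻⁷ T⁴] ≠ [1] — not dimensionless.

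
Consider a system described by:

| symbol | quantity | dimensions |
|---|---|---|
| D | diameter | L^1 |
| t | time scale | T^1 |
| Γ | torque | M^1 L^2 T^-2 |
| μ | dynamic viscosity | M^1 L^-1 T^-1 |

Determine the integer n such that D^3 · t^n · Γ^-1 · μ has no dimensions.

-1

Balance the T exponent: (1)·n from t, plus 3·(0) − (-2) + (-1) = 1 from the rest, must sum to zero.
n + 1 = 0, so n = -1.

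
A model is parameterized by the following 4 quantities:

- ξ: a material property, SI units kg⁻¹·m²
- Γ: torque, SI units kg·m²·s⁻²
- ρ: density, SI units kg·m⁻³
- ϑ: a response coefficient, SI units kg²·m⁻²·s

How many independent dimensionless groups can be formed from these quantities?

There are 4 variables and 3 base dimensions (M, L, T).
The dimension matrix has rank 3.
Independent dimensionless groups: 4 − 3 = 1.

1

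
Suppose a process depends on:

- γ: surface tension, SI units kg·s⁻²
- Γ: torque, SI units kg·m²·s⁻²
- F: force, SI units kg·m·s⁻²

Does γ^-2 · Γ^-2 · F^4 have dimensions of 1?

yes

Sum the exponent of each base dimension across the product:
  M: −2·[γ]_M − 2·[Γ]_M + 4·[F]_M = −2·(1) − 2·(1) + 4·(1) = 0
  L: −2·[γ]_L − 2·[Γ]_L + 4·[F]_L = −2·(0) − 2·(2) + 4·(1) = 0
  T: −2·[γ]_T − 2·[Γ]_T + 4·[F]_T = −2·(-2) − 2·(-2) + 4·(-2) = 0
  Θ: −2·[γ]_Θ − 2·[Γ]_Θ + 4·[F]_Θ = −2·(0) − 2·(0) + 4·(0) = 0
All base exponents vanish — dimensionless.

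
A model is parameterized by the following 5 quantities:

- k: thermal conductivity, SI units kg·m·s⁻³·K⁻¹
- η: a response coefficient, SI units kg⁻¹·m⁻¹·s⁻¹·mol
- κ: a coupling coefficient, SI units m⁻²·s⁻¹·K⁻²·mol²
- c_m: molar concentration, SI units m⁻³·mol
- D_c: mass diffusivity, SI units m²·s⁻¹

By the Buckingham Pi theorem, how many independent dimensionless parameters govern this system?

There are 5 variables and 5 base dimensions (M, L, T, Θ, N).
The dimension matrix has rank 5.
Independent dimensionless groups: 5 − 5 = 0.

0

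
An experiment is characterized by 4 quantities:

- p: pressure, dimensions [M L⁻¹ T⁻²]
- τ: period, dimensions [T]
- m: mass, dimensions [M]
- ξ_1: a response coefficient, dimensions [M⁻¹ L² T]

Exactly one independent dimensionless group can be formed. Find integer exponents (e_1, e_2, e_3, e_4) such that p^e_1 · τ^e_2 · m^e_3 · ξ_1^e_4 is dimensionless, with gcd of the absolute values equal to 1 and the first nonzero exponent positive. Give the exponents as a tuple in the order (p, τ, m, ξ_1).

(2, 3, -1, 1)

M: e_1·(1) + e_2·(0) + e_3·(1) + e_4·(-1) = 0
L: e_1·(-1) + e_2·(0) + e_3·(0) + e_4·(2) = 0
T: e_1·(-2) + e_2·(1) + e_3·(0) + e_4·(1) = 0
Solving this homogeneous linear system for the smallest-integer solution (first nonzero entry positive) gives (2, 3, -1, 1).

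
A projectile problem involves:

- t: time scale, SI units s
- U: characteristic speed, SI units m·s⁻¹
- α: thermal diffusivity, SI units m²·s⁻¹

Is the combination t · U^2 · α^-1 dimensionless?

yes

Sum the exponent of each base dimension across the product:
  L: [t]_L + 2·[U]_L − [α]_L = (0) + 2·(1) − (2) = 0
  T: [t]_T + 2·[U]_T − [α]_T = (1) + 2·(-1) − (-1) = 0
All base exponents vanish — dimensionless.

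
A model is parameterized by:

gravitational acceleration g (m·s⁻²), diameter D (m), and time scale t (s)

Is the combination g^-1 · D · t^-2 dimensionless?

Sum the exponent of each base dimension across the product:
  M: −[g]_M + [D]_M − 2·[t]_M = −(0) + (0) − 2·(0) = 0
  L: −[g]_L + [D]_L − 2·[t]_L = −(1) + (1) − 2·(0) = 0
  T: −[g]_T + [D]_T − 2·[t]_T = −(-2) + (0) − 2·(1) = 0
All base exponents vanish — dimensionless.

yes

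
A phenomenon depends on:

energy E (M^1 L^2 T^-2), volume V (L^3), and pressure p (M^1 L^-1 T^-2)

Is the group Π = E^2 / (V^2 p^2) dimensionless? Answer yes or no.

Sum the exponent of each base dimension across the product:
  M: 2·[E]_M − 2·[V]_M − 2·[p]_M = 2·(1) − 2·(0) − 2·(1) = 0
  L: 2·[E]_L − 2·[V]_L − 2·[p]_L = 2·(2) − 2·(3) − 2·(-1) = 0
  T: 2·[E]_T − 2·[V]_T − 2·[p]_T = 2·(-2) − 2·(0) − 2·(-2) = 0
  Θ: 2·[E]_Θ − 2·[V]_Θ − 2·[p]_Θ = 2·(0) − 2·(0) − 2·(0) = 0
All base exponents vanish — dimensionless.

yes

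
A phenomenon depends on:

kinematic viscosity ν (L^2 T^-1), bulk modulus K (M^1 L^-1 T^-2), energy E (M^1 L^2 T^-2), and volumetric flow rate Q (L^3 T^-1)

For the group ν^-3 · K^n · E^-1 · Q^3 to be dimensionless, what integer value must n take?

1

Balance the M exponent: (1)·n from K, plus −3·(0) − (1) + 3·(0) = -1 from the rest, must sum to zero.
n − 1 = 0, so n = 1.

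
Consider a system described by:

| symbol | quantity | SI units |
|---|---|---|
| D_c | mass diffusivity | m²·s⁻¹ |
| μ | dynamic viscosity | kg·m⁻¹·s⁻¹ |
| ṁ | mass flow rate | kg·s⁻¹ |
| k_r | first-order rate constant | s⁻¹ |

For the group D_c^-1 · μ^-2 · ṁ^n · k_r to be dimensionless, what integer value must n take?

2

Balance the M exponent: (1)·n from ṁ, plus −(0) − 2·(1) + (0) = -2 from the rest, must sum to zero.
n − 2 = 0, so n = 2.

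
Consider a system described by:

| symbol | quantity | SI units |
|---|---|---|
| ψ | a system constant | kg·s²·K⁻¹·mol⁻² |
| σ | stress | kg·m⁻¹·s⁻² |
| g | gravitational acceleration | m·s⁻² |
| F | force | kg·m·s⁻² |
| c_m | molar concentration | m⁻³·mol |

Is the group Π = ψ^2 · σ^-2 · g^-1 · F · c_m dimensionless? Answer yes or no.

no

Sum the exponent of each base dimension across the product:
  M: 2·[ψ]_M − 2·[σ]_M − [g]_M + [F]_M + [c_m]_M = 2·(1) − 2·(1) − (0) + (1) + (0) = 1
  L: 2·[ψ]_L − 2·[σ]_L − [g]_L + [F]_L + [c_m]_L = 2·(0) − 2·(-1) − (1) + (1) + (-3) = -1
  T: 2·[ψ]_T − 2·[σ]_T − [g]_T + [F]_T + [c_m]_T = 2·(2) − 2·(-2) − (-2) + (-2) + (0) = 8
  Θ: 2·[ψ]_Θ − 2·[σ]_Θ − [g]_Θ + [F]_Θ + [c_m]_Θ = 2·(-1) − 2·(0) − (0) + (0) + (0) = -2
  N: 2·[ψ]_N − 2·[σ]_N − [g]_N + [F]_N + [c_m]_N = 2·(-2) − 2·(0) − (0) + (0) + (1) = -3
Net dimensions [M L⁻¹ T⁸ Θ⁻² N⁻³] ≠ [1] — not dimensionless.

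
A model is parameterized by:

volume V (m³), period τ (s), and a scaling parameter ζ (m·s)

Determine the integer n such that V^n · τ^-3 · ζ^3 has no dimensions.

Balance the L exponent: (3)·n from V, plus −3·(0) + 3·(1) = 3 from the rest, must sum to zero.
3n + 3 = 0, so n = -1.

-1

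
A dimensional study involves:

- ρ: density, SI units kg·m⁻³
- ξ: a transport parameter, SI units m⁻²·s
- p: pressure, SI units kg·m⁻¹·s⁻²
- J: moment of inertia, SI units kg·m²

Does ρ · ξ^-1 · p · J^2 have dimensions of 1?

Sum the exponent of each base dimension across the product:
  M: [ρ]_M − [ξ]_M + [p]_M + 2·[J]_M = (1) − (0) + (1) + 2·(1) = 4
  L: [ρ]_L − [ξ]_L + [p]_L + 2·[J]_L = (-3) − (-2) + (-1) + 2·(2) = 2
  T: [ρ]_T − [ξ]_T + [p]_T + 2·[J]_T = (0) − (1) + (-2) + 2·(0) = -3
Net dimensions [M⁴ L² T⁻³] ≠ [1] — not dimensionless.

no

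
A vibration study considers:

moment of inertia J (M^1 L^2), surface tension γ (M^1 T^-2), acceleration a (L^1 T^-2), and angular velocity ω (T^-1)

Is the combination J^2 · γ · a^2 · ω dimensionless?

no

Sum the exponent of each base dimension across the product:
  M: 2·[J]_M + [γ]_M + 2·[a]_M + [ω]_M = 2·(1) + (1) + 2·(0) + (0) = 3
  L: 2·[J]_L + [γ]_L + 2·[a]_L + [ω]_L = 2·(2) + (0) + 2·(1) + (0) = 6
  T: 2·[J]_T + [γ]_T + 2·[a]_T + [ω]_T = 2·(0) + (-2) + 2·(-2) + (-1) = -7
Net dimensions [M³ L⁶ T⁻⁷] ≠ [1] — not dimensionless.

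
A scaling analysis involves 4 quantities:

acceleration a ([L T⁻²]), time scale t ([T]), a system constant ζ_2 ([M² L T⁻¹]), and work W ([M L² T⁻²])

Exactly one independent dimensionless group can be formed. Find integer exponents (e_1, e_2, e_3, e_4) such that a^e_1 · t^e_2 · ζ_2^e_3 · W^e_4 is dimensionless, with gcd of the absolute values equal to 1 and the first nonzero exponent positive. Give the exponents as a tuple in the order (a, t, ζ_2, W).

M: e_1·(0) + e_2·(0) + e_3·(2) + e_4·(1) = 0
L: e_1·(1) + e_2·(0) + e_3·(1) + e_4·(2) = 0
T: e_1·(-2) + e_2·(1) + e_3·(-1) + e_4·(-2) = 0
Solving this homogeneous linear system for the smallest-integer solution (first nonzero entry positive) gives (3, 3, 1, -2).

(3, 3, 1, -2)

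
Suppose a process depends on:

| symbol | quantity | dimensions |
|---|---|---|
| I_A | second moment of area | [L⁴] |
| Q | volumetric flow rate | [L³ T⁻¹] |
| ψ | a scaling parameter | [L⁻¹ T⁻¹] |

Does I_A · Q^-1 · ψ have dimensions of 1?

yes

Sum the exponent of each base dimension across the product:
  L: [I_A]_L − [Q]_L + [ψ]_L = (4) − (3) + (-1) = 0
  T: [I_A]_T − [Q]_T + [ψ]_T = (0) − (-1) + (-1) = 0
All base exponents vanish — dimensionless.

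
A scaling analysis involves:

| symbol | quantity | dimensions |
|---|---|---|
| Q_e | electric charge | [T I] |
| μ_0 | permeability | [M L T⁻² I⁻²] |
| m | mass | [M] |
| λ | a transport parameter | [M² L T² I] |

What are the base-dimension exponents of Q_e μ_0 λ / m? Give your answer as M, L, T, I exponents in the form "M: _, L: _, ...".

M: 2, L: 2, T: 1, I: 0

Collect each base-dimension exponent across the product:
  M: (0) + (1) − (1) + (2) = 2
  L: (0) + (1) − (0) + (1) = 2
  T: (1) + (-2) − (0) + (2) = 1
  I: (1) + (-2) − (0) + (1) = 0
So the dimensions are [M² L² T].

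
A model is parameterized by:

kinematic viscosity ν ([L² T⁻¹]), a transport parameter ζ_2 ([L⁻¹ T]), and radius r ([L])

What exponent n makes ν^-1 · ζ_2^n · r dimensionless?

Balance the L exponent: (-1)·n from ζ_2, plus −(2) + (1) = -1 from the rest, must sum to zero.
−n − 1 = 0, so n = -1.

-1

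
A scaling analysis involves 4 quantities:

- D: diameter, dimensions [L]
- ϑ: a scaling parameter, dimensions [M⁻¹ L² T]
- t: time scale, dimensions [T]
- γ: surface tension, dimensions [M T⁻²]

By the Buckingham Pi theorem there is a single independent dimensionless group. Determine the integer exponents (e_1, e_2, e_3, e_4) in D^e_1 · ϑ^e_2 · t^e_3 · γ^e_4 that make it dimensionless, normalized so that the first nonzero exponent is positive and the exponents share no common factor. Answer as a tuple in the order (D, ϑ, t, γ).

M: e_1·(0) + e_2·(-1) + e_3·(0) + e_4·(1) = 0
L: e_1·(1) + e_2·(2) + e_3·(0) + e_4·(0) = 0
T: e_1·(0) + e_2·(1) + e_3·(1) + e_4·(-2) = 0
Solving this homogeneous linear system for the smallest-integer solution (first nonzero entry positive) gives (2, -1, -1, -1).

(2, -1, -1, -1)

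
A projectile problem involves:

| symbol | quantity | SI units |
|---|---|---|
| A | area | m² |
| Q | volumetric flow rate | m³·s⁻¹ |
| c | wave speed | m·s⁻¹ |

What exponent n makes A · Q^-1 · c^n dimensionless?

Balance the L exponent: (1)·n from c, plus (2) − (3) = -1 from the rest, must sum to zero.
n − 1 = 0, so n = 1.

1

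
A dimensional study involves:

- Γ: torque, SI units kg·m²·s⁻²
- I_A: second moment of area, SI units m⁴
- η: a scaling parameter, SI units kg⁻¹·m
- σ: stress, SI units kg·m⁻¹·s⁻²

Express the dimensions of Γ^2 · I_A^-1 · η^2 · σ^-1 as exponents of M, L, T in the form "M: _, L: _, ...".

M: -1, L: 3, T: -2

Collect each base-dimension exponent across the product:
  M: 2·(1) − (0) + 2·(-1) − (1) = -1
  L: 2·(2) − (4) + 2·(1) − (-1) = 3
  T: 2·(-2) − (0) + 2·(0) − (-2) = -2
So the dimensions are [M⁻¹ L³ T⁻²].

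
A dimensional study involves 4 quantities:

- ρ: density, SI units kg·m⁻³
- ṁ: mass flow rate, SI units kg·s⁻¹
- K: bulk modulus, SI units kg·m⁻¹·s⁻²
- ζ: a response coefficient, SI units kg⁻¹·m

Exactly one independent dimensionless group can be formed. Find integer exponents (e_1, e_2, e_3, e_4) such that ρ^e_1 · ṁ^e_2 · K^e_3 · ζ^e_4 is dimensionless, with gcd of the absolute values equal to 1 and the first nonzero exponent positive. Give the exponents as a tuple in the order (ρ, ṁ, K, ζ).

(1, 2, -1, 2)

M: e_1·(1) + e_2·(1) + e_3·(1) + e_4·(-1) = 0
L: e_1·(-3) + e_2·(0) + e_3·(-1) + e_4·(1) = 0
T: e_1·(0) + e_2·(-1) + e_3·(-2) + e_4·(0) = 0
Solving this homogeneous linear system for the smallest-integer solution (first nonzero entry positive) gives (1, 2, -1, 2).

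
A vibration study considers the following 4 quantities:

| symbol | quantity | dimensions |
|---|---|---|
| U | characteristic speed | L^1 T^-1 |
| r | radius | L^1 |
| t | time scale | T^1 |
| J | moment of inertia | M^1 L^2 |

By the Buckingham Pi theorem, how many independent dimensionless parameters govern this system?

There are 4 variables and 3 base dimensions (M, L, T).
The dimension matrix has rank 3.
Independent dimensionless groups: 4 − 3 = 1.

1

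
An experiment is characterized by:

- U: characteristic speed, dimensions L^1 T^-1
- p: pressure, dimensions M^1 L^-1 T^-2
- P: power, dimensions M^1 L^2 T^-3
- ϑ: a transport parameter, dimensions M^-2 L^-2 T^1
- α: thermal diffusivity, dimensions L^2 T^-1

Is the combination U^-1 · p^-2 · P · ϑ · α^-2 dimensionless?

no

Sum the exponent of each base dimension across the product:
  M: −[U]_M − 2·[p]_M + [P]_M + [ϑ]_M − 2·[α]_M = −(0) − 2·(1) + (1) + (-2) − 2·(0) = -3
  L: −[U]_L − 2·[p]_L + [P]_L + [ϑ]_L − 2·[α]_L = −(1) − 2·(-1) + (2) + (-2) − 2·(2) = -3
  T: −[U]_T − 2·[p]_T + [P]_T + [ϑ]_T − 2·[α]_T = −(-1) − 2·(-2) + (-3) + (1) − 2·(-1) = 5
Net dimensions [M⁻³ L⁻³ T⁵] ≠ [1] — not dimensionless.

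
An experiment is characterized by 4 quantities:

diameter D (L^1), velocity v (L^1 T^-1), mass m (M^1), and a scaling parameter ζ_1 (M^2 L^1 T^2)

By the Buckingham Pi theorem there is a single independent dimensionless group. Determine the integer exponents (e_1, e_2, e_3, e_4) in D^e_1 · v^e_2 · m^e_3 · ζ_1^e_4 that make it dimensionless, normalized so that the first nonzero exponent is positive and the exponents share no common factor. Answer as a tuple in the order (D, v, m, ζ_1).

M: e_1·(0) + e_2·(0) + e_3·(1) + e_4·(2) = 0
L: e_1·(1) + e_2·(1) + e_3·(0) + e_4·(1) = 0
T: e_1·(0) + e_2·(-1) + e_3·(0) + e_4·(2) = 0
Solving this homogeneous linear system for the smallest-integer solution (first nonzero entry positive) gives (3, -2, 2, -1).

(3, -2, 2, -1)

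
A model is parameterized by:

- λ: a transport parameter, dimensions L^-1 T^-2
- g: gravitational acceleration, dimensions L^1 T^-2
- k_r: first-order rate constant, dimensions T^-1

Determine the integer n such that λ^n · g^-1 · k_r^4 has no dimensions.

-1

Balance the L exponent: (-1)·n from λ, plus −(1) + 4·(0) = -1 from the rest, must sum to zero.
−n − 1 = 0, so n = -1.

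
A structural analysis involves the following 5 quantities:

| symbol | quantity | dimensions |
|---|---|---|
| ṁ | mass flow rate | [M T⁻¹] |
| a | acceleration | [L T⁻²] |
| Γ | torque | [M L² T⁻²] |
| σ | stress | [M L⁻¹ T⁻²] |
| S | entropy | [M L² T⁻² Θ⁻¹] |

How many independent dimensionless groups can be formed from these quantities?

1

There are 5 variables and 4 base dimensions (M, L, T, Θ).
The dimension matrix has rank 4.
Independent dimensionless groups: 5 − 4 = 1.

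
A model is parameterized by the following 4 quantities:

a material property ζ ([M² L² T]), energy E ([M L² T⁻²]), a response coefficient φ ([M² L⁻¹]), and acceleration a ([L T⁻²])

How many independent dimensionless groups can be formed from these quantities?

There are 4 variables and 3 base dimensions (M, L, T).
The dimension matrix has rank 3.
Independent dimensionless groups: 4 − 3 = 1.

1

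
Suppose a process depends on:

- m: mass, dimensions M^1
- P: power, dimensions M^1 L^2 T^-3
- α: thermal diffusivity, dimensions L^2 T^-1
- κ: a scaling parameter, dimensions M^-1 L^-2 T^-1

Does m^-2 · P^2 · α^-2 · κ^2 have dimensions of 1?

Sum the exponent of each base dimension across the product:
  M: −2·[m]_M + 2·[P]_M − 2·[α]_M + 2·[κ]_M = −2·(1) + 2·(1) − 2·(0) + 2·(-1) = -2
  L: −2·[m]_L + 2·[P]_L − 2·[α]_L + 2·[κ]_L = −2·(0) + 2·(2) − 2·(2) + 2·(-2) = -4
  T: −2·[m]_T + 2·[P]_T − 2·[α]_T + 2·[κ]_T = −2·(0) + 2·(-3) − 2·(-1) + 2·(-1) = -6
Net dimensions [M⁻² L⁻⁴ T⁻⁶] ≠ [1] — not dimensionless.

no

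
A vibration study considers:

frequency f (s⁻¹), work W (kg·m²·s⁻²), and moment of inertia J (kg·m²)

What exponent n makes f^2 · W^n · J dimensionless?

-1

Balance the M exponent: (1)·n from W, plus 2·(0) + (1) = 1 from the rest, must sum to zero.
n + 1 = 0, so n = -1.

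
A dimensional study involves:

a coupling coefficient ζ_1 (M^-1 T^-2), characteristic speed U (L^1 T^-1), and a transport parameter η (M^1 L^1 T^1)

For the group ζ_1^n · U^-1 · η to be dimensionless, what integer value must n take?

1

Balance the M exponent: (-1)·n from ζ_1, plus −(0) + (1) = 1 from the rest, must sum to zero.
−n + 1 = 0, so n = 1.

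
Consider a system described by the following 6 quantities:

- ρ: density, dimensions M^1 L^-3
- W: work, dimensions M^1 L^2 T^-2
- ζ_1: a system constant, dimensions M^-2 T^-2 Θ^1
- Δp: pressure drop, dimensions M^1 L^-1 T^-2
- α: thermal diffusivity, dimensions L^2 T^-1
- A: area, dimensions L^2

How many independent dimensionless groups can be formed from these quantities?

2

There are 6 variables and 4 base dimensions (M, L, T, Θ).
The dimension matrix has rank 4.
Independent dimensionless groups: 6 − 4 = 2.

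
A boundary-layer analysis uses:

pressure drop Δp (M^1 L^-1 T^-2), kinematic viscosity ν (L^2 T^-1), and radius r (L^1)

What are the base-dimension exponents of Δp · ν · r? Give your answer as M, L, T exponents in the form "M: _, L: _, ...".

M: 1, L: 2, T: -3

Collect each base-dimension exponent across the product:
  M: (1) + (0) + (0) = 1
  L: (-1) + (2) + (1) = 2
  T: (-2) + (-1) + (0) = -3
So the dimensions are [M L² T⁻³].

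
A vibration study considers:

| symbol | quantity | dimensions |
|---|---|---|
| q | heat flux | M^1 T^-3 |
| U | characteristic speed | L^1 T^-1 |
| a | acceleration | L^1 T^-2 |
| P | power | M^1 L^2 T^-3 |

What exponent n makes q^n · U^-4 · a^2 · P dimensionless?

Balance the M exponent: (1)·n from q, plus −4·(0) + 2·(0) + (1) = 1 from the rest, must sum to zero.
n + 1 = 0, so n = -1.

-1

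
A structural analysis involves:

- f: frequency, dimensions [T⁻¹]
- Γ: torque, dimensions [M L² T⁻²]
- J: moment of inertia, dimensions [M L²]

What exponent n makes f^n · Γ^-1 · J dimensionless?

Balance the T exponent: (-1)·n from f, plus −(-2) + (0) = 2 from the rest, must sum to zero.
−n + 2 = 0, so n = 2.

2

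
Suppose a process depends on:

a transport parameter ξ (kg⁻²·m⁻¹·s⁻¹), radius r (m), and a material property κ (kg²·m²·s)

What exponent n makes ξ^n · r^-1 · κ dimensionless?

Balance the M exponent: (-2)·n from ξ, plus −(0) + (2) = 2 from the rest, must sum to zero.
-2n + 2 = 0, so n = 1.

1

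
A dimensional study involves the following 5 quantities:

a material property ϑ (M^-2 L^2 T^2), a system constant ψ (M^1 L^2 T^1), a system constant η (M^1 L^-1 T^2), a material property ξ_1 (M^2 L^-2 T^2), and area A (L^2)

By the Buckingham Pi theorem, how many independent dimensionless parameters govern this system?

There are 5 variables and 3 base dimensions (M, L, T).
The dimension matrix has rank 3.
Independent dimensionless groups: 5 − 3 = 2.

2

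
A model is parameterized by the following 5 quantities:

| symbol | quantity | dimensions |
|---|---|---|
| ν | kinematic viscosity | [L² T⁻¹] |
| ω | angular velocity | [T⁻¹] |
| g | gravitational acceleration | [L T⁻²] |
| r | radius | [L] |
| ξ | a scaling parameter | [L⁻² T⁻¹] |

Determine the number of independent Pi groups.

3

There are 5 variables and 2 base dimensions (L, T).
The dimension matrix has rank 2.
Independent dimensionless groups: 5 − 2 = 3.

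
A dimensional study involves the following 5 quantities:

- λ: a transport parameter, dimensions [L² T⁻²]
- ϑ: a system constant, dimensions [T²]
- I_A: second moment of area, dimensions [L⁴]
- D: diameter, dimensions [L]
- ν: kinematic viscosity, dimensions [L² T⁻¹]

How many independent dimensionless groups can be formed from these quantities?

There are 5 variables and 2 base dimensions (L, T).
The dimension matrix has rank 2.
Independent dimensionless groups: 5 − 2 = 3.

3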